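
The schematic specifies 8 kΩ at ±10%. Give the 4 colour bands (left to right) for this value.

8000 Ω = 80 × 10^2.
8 → grey
0 → black
Multiplier 10^2 → red.
±10% tolerance → silver.

grey, black, red, silver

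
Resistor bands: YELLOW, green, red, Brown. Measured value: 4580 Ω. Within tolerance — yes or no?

no

Yellow → 4 (first significant figure)
Green → 5 (second significant figure)
Red → ×10^2 multiplier
Brown → ±1% tolerance
45 × 100 = 4500 Ω
Allowed range: 4455 Ω to 4545 Ω.
4580 Ω lies outside that range.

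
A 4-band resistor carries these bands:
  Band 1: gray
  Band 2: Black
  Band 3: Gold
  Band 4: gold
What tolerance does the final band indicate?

The last band, gold, is the tolerance band.
Gold corresponds to ±5%.

±5%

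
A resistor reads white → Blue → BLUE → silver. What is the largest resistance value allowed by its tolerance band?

105600000 Ω

White → 9 (first significant figure)
Blue → 6 (second significant figure)
Blue → ×10^6 multiplier
Silver → ±10% tolerance
96 × 1000000 = 96000000 Ω
Largest = 96000000 × (1 + 10/100) = 105600000 Ω.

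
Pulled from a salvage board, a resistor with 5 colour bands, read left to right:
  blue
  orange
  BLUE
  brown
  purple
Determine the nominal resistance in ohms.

Blue → 6 (first significant figure)
Orange → 3 (second significant figure)
Blue → 6 (third significant figure)
Brown → ×10 multiplier
636 × 10 = 6360 Ω

6360 Ω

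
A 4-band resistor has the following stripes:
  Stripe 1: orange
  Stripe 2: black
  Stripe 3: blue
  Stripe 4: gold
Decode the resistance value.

Orange → 3 (first significant figure)
Black → 0 (second significant figure)
Blue → ×10^6 multiplier
30 × 1000000 = 30000000 Ω

30000000 Ω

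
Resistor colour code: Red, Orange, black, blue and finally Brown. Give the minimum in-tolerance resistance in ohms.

Red → 2 (first significant figure)
Orange → 3 (second significant figure)
Black → 0 (third significant figure)
Blue → ×10^6 multiplier
Brown → ±1% tolerance
230 × 1000000 = 230000000 Ω
Minimum = 230000000 × (1 − 1/100) = 227700000 Ω.

227700000 Ω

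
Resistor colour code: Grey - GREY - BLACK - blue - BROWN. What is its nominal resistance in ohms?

880000000 Ω

Grey → 8 (first significant figure)
Grey → 8 (second significant figure)
Black → 0 (third significant figure)
Blue → ×10^6 multiplier
880 × 1000000 = 880000000 Ω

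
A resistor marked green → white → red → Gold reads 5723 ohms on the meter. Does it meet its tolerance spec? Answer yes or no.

Green → 5 (first significant figure)
White → 9 (second significant figure)
Red → ×10^2 multiplier
Gold → ±5% tolerance
59 × 100 = 5900 Ω
Allowed range: 5605 Ω to 6195 Ω.
5723 ohms lies inside that range.

yes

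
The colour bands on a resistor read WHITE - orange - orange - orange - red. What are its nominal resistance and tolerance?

White → 9 (first significant figure)
Orange → 3 (second significant figure)
Orange → 3 (third significant figure)
Orange → ×10^3 multiplier
Red → ±2% tolerance
933 × 1000 = 933000 Ω

933000 Ω ±2%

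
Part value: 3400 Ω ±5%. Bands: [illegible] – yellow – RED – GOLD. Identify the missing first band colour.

3400 Ω = 34 × 10^2.
The first band gives digit 3 of the significand, and 3 is orange.

orange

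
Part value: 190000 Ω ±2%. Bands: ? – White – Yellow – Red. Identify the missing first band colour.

brown

190000 Ω = 19 × 10^4.
The first band gives digit 1 of the significand, and 1 is brown.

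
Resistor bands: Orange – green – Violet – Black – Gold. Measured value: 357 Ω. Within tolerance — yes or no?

yes

Orange → 3 (first significant figure)
Green → 5 (second significant figure)
Violet → 7 (third significant figure)
Black → ×1 multiplier
Gold → ±5% tolerance
357 × 1 = 357 Ω
Allowed range: 339.15 Ω to 374.85 Ω.
357 Ω lies inside that range.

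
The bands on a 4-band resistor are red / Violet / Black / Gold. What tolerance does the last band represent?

The last band, gold, is the tolerance band.
Gold corresponds to ±5%.

±5%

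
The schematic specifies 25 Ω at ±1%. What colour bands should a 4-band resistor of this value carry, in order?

red, green, black, brown

25 Ω = 25 × 10^0.
2 → red
5 → green
Multiplier 10^0 → black.
±1% tolerance → brown.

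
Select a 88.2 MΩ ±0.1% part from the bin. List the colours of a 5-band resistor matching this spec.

grey, grey, red, green, violet

88200000 Ω = 882 × 10^5.
8 → grey
8 → grey
2 → red
Multiplier 10^5 → green.
±0.1% tolerance → violet.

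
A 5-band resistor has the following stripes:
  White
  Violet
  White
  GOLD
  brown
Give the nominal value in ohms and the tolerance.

White → 9 (first significant figure)
Violet → 7 (second significant figure)
White → 9 (third significant figure)
Gold → ×0.1 multiplier
Brown → ±1% tolerance
979 × 0.1 = 97.9 Ω

97.9 Ω ±1%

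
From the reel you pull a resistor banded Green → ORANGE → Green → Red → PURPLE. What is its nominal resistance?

Green → 5 (first significant figure)
Orange → 3 (second significant figure)
Green → 5 (third significant figure)
Red → ×10^2 multiplier
535 × 100 = 53500 Ω

53500 Ω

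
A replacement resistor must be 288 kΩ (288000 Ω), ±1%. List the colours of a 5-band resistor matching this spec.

288000 Ω = 288 × 10^3.
2 → red
8 → grey
8 → grey
Multiplier 10^3 → orange.
±1% tolerance → brown.

red, grey, grey, orange, brown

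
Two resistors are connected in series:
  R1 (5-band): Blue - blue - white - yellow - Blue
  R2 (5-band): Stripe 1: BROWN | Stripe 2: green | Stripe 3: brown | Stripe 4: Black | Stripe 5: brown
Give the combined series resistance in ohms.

R1: blue, blue, white → 669; yellow ×10^4 → 6690000 Ω.
R2: brown, green, brown → 151; black ×1 → 151 Ω.
Series: 6690000 + 151 = 6690151 Ω.

6690151 Ω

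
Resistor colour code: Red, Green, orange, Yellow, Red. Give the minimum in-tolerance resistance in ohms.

2479400 Ω

Red → 2 (first significant figure)
Green → 5 (second significant figure)
Orange → 3 (third significant figure)
Yellow → ×10^4 multiplier
Red → ±2% tolerance
253 × 10000 = 2530000 Ω
Minimum = 2530000 × (1 − 2/100) = 2479400 Ω.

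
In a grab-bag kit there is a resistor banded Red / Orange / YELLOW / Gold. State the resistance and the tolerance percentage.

Red → 2 (first significant figure)
Orange → 3 (second significant figure)
Yellow → ×10^4 multiplier
Gold → ±5% tolerance
23 × 10000 = 230000 Ω

230000 Ω ±5%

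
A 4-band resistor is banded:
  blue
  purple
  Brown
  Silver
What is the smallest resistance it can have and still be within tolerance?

603 Ω

Blue → 6 (first significant figure)
Violet → 7 (second significant figure)
Brown → ×10 multiplier
Silver → ±10% tolerance
67 × 10 = 670 Ω
Smallest = 670 × (1 − 10/100) = 603 Ω.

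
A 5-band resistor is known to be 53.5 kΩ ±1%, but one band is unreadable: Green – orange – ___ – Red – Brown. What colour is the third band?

green

53500 Ω = 535 × 10^2.
The third band gives digit 5 of the significand, and 5 is green.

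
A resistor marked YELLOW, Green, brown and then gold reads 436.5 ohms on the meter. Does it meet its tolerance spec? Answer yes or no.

Yellow → 4 (first significant figure)
Green → 5 (second significant figure)
Brown → ×10 multiplier
Gold → ±5% tolerance
45 × 10 = 450 Ω
Allowed range: 427.5 Ω to 472.5 Ω.
436.5 ohms lies inside that range.

yes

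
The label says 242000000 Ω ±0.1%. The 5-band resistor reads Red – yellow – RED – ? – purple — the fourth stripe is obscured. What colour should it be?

242000000 Ω = 242 × 10^6.
The fourth band is the multiplier, 10^6, which is blue.

blue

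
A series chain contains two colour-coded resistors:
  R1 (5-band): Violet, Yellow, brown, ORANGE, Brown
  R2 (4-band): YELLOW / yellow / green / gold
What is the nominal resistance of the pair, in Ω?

5141000 Ω

R1: violet, yellow, brown → 741; orange ×10^3 → 741000 Ω.
R2: yellow, yellow → 44; green ×10^5 → 4400000 Ω.
Series: 741000 + 4400000 = 5141000 Ω.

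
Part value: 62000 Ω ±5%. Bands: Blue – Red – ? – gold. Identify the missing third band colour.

62000 Ω = 62 × 10^3.
The third band is the multiplier, 10^3, which is orange.

orange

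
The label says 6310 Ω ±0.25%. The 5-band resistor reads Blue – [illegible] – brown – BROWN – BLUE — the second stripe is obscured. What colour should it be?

6310 Ω = 631 × 10^1.
The second band gives digit 3 of the significand, and 3 is orange.

orange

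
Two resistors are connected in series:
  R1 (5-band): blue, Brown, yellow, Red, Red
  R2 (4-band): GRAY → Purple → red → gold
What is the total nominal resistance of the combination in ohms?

R1: blue, brown, yellow → 614; red ×10^2 → 61400 Ω.
R2: grey, violet → 87; red ×10^2 → 8700 Ω.
Series: 61400 + 8700 = 70100 Ω.

70100 Ω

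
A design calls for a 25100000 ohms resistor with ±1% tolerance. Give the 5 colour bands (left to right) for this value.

red, green, brown, green, brown

25100000 Ω = 251 × 10^5.
2 → red
5 → green
1 → brown
Multiplier 10^5 → green.
±1% tolerance → brown.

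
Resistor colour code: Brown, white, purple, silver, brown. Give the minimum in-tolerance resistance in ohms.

Brown → 1 (first significant figure)
White → 9 (second significant figure)
Violet → 7 (third significant figure)
Silver → ×0.01 multiplier
Brown → ±1% tolerance
197 × 0.01 = 1.97 Ω
Minimum = 1.97 × (1 − 1/100) = 1.9503 Ω.

1.9503 Ω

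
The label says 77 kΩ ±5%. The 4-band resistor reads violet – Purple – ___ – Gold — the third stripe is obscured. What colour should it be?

77000 Ω = 77 × 10^3.
The third band is the multiplier, 10^3, which is orange.

orange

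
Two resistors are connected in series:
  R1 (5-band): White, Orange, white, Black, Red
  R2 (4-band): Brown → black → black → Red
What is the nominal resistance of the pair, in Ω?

949 Ω

R1: white, orange, white → 939; black ×1 → 939 Ω.
R2: brown, black → 10; black ×1 → 10 Ω.
Series: 939 + 10 = 949 Ω.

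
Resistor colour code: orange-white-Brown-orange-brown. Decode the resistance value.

Orange → 3 (first significant figure)
White → 9 (second significant figure)
Brown → 1 (third significant figure)
Orange → ×10^3 multiplier
391 × 1000 = 391000 Ω

391000 Ω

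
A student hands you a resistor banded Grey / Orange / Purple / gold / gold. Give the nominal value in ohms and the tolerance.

83.7 Ω ±5%

Grey → 8 (first significant figure)
Orange → 3 (second significant figure)
Violet → 7 (third significant figure)
Gold → ×0.1 multiplier
Gold → ±5% tolerance
837 × 0.1 = 83.7 Ω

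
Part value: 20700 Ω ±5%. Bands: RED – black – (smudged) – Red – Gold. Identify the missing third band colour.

20700 Ω = 207 × 10^2.
The third band gives digit 7 of the significand, and 7 is violet.

violet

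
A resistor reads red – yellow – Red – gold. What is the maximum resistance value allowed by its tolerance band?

Red → 2 (first significant figure)
Yellow → 4 (second significant figure)
Red → ×10^2 multiplier
Gold → ±5% tolerance
24 × 100 = 2400 Ω
Maximum = 2400 × (1 + 5/100) = 2520 Ω.

2520 Ω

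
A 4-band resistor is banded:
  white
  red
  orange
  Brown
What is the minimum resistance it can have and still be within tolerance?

91080 Ω

White → 9 (first significant figure)
Red → 2 (second significant figure)
Orange → ×10^3 multiplier
Brown → ±1% tolerance
92 × 1000 = 92000 Ω
Minimum = 92000 × (1 − 1/100) = 91080 Ω.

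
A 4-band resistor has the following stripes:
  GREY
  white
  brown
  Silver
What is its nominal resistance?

890 Ω

Grey → 8 (first significant figure)
White → 9 (second significant figure)
Brown → ×10 multiplier
89 × 10 = 890 Ω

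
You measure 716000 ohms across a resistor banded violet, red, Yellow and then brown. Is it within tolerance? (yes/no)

Violet → 7 (first significant figure)
Red → 2 (second significant figure)
Yellow → ×10^4 multiplier
Brown → ±1% tolerance
72 × 10000 = 720000 Ω
Allowed range: 712800 Ω to 727200 Ω.
716000 ohms lies inside that range.

yes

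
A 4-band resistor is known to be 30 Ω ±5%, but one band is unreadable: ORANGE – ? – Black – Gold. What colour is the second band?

30 Ω = 30 × 10^0.
The second band gives digit 0 of the significand, and 0 is black.

black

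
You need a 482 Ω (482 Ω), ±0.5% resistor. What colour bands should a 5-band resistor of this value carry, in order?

yellow, grey, red, black, green

482 Ω = 482 × 10^0.
4 → yellow
8 → grey
2 → red
Multiplier 10^0 → black.
±0.5% tolerance → green.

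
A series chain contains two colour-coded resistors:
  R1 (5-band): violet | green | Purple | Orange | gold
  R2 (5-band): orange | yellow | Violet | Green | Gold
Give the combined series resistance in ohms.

35457000 Ω

R1: violet, green, violet → 757; orange ×10^3 → 757000 Ω.
R2: orange, yellow, violet → 347; green ×10^5 → 34700000 Ω.
Series: 757000 + 34700000 = 35457000 Ω.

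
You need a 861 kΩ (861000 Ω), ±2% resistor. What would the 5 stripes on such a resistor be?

grey, blue, brown, orange, red

861000 Ω = 861 × 10^3.
8 → grey
6 → blue
1 → brown
Multiplier 10^3 → orange.
±2% tolerance → red.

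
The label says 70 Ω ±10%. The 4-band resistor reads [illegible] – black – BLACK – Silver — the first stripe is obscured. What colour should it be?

70 Ω = 70 × 10^0.
The first band gives digit 7 of the significand, and 7 is violet.

violet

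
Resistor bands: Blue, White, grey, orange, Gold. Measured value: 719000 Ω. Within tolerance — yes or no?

Blue → 6 (first significant figure)
White → 9 (second significant figure)
Grey → 8 (third significant figure)
Orange → ×10^3 multiplier
Gold → ±5% tolerance
698 × 1000 = 698000 Ω
Allowed range: 663100 Ω to 732900 Ω.
719000 Ω lies inside that range.

yes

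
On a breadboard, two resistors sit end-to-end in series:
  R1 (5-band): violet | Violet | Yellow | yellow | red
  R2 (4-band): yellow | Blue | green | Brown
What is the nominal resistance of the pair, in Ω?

R1: violet, violet, yellow → 774; yellow ×10^4 → 7740000 Ω.
R2: yellow, blue → 46; green ×10^5 → 4600000 Ω.
Series: 7740000 + 4600000 = 12340000 Ω.

12340000 Ω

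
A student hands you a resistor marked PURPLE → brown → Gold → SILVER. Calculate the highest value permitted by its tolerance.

7.81 Ω

Violet → 7 (first significant figure)
Brown → 1 (second significant figure)
Gold → ×0.1 multiplier
Silver → ±10% tolerance
71 × 0.1 = 7.1 Ω
Highest = 7.1 × (1 + 10/100) = 7.81 Ω.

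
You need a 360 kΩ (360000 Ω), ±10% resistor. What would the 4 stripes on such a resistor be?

orange, blue, yellow, silver

360000 Ω = 36 × 10^4.
3 → orange
6 → blue
Multiplier 10^4 → yellow.
±10% tolerance → silver.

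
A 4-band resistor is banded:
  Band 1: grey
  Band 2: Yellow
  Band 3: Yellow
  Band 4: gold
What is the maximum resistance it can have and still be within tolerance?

882000 Ω

Grey → 8 (first significant figure)
Yellow → 4 (second significant figure)
Yellow → ×10^4 multiplier
Gold → ±5% tolerance
84 × 10000 = 840000 Ω
Maximum = 840000 × (1 + 5/100) = 882000 Ω.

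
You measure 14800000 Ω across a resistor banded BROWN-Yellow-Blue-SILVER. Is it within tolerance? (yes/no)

Brown → 1 (first significant figure)
Yellow → 4 (second significant figure)
Blue → ×10^6 multiplier
Silver → ±10% tolerance
14 × 1000000 = 14000000 Ω
Allowed range: 12600000 Ω to 15400000 Ω.
14800000 Ω lies inside that range.

yes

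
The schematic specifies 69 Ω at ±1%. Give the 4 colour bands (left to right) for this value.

69 Ω = 69 × 10^0.
6 → blue
9 → white
Multiplier 10^0 → black.
±1% tolerance → brown.

blue, white, black, brown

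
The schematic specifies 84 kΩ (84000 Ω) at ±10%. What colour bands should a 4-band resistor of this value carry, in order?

84000 Ω = 84 × 10^3.
8 → grey
4 → yellow
Multiplier 10^3 → orange.
±10% tolerance → silver.

grey, yellow, orange, silver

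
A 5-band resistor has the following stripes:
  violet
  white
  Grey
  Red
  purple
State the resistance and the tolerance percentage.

Violet → 7 (first significant figure)
White → 9 (second significant figure)
Grey → 8 (third significant figure)
Red → ×10^2 multiplier
Violet → ±0.1% tolerance
798 × 100 = 79800 Ω

79800 Ω ±0.1%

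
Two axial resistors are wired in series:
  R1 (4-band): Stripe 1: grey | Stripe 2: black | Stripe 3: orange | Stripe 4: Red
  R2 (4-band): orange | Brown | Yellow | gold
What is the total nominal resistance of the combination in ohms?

R1: grey, black → 80; orange ×10^3 → 80000 Ω.
R2: orange, brown → 31; yellow ×10^4 → 310000 Ω.
Series: 80000 + 310000 = 390000 Ω.

390000 Ω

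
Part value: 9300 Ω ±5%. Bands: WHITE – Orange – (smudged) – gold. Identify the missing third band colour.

red

9300 Ω = 93 × 10^2.
The third band is the multiplier, 10^2, which is red.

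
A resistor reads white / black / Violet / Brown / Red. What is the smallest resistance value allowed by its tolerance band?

White → 9 (first significant figure)
Black → 0 (second significant figure)
Violet → 7 (third significant figure)
Brown → ×10 multiplier
Red → ±2% tolerance
907 × 10 = 9070 Ω
Smallest = 9070 × (1 − 2/100) = 8888.6 Ω.

8888.6 Ω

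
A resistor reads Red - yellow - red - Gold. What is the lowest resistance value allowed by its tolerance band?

Red → 2 (first significant figure)
Yellow → 4 (second significant figure)
Red → ×10^2 multiplier
Gold → ±5% tolerance
24 × 100 = 2400 Ω
Lowest = 2400 × (1 − 5/100) = 2280 Ω.

2280 Ω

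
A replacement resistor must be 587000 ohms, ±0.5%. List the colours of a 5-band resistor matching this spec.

587000 Ω = 587 × 10^3.
5 → green
8 → grey
7 → violet
Multiplier 10^3 → orange.
±0.5% tolerance → green.

green, grey, violet, orange, green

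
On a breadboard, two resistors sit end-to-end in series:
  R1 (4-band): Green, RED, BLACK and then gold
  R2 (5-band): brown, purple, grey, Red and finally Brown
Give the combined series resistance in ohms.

R1: green, red → 52; black ×1 → 52 Ω.
R2: brown, violet, grey → 178; red ×10^2 → 17800 Ω.
Series: 52 + 17800 = 17852 Ω.

17852 Ω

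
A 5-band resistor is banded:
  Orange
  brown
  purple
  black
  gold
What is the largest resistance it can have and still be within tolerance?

Orange → 3 (first significant figure)
Brown → 1 (second significant figure)
Violet → 7 (third significant figure)
Black → ×1 multiplier
Gold → ±5% tolerance
317 × 1 = 317 Ω
Largest = 317 × (1 + 5/100) = 332.85 Ω.

332.85 Ω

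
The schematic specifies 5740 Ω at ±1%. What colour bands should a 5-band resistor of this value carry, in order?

5740 Ω = 574 × 10^1.
5 → green
7 → violet
4 → yellow
Multiplier 10^1 → brown.
±1% tolerance → brown.

green, violet, yellow, brown, brown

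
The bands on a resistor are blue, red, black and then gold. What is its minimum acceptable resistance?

58.9 Ω

Blue → 6 (first significant figure)
Red → 2 (second significant figure)
Black → ×1 multiplier
Gold → ±5% tolerance
62 × 1 = 62 Ω
Minimum = 62 × (1 − 5/100) = 58.9 Ω.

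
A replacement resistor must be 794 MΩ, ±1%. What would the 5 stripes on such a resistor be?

794000000 Ω = 794 × 10^6.
7 → violet
9 → white
4 → yellow
Multiplier 10^6 → blue.
±1% tolerance → brown.

violet, white, yellow, blue, brown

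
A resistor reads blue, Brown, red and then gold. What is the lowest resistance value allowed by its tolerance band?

5795 Ω

Blue → 6 (first significant figure)
Brown → 1 (second significant figure)
Red → ×10^2 multiplier
Gold → ±5% tolerance
61 × 100 = 6100 Ω
Lowest = 6100 × (1 − 5/100) = 5795 Ω.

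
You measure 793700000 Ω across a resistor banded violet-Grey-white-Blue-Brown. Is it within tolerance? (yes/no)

yes

Violet → 7 (first significant figure)
Grey → 8 (second significant figure)
White → 9 (third significant figure)
Blue → ×10^6 multiplier
Brown → ±1% tolerance
789 × 1000000 = 789000000 Ω
Allowed range: 781110000 Ω to 796890000 Ω.
793700000 Ω lies inside that range.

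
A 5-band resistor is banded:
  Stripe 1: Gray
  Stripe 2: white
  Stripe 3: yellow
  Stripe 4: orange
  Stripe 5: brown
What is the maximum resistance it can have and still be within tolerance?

902940 Ω

Grey → 8 (first significant figure)
White → 9 (second significant figure)
Yellow → 4 (third significant figure)
Orange → ×10^3 multiplier
Brown → ±1% tolerance
894 × 1000 = 894000 Ω
Maximum = 894000 × (1 + 1/100) = 902940 Ω.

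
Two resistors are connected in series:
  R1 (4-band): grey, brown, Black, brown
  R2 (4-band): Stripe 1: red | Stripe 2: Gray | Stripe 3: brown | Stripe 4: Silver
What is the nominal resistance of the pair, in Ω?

R1: grey, brown → 81; black ×1 → 81 Ω.
R2: red, grey → 28; brown ×10 → 280 Ω.
Series: 81 + 280 = 361 Ω.

361 Ω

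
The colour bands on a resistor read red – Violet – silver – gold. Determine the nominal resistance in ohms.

Red → 2 (first significant figure)
Violet → 7 (second significant figure)
Silver → ×0.01 multiplier
27 × 0.01 = 0.27 Ω

0.27 Ω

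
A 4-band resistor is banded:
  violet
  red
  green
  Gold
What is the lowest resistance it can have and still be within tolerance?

Violet → 7 (first significant figure)
Red → 2 (second significant figure)
Green → ×10^5 multiplier
Gold → ±5% tolerance
72 × 100000 = 7200000 Ω
Lowest = 7200000 × (1 − 5/100) = 6840000 Ω.

6840000 Ω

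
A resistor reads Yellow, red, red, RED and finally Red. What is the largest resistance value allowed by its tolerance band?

43044 Ω

Yellow → 4 (first significant figure)
Red → 2 (second significant figure)
Red → 2 (third significant figure)
Red → ×10^2 multiplier
Red → ±2% tolerance
422 × 100 = 42200 Ω
Largest = 42200 × (1 + 2/100) = 43044 Ω.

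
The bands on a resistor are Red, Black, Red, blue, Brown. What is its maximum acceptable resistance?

Red → 2 (first significant figure)
Black → 0 (second significant figure)
Red → 2 (third significant figure)
Blue → ×10^6 multiplier
Brown → ±1% tolerance
202 × 1000000 = 202000000 Ω
Maximum = 202000000 × (1 + 1/100) = 204020000 Ω.

204020000 Ω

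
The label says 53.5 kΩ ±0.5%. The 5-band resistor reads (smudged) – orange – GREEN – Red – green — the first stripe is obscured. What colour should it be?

green

53500 Ω = 535 × 10^2.
The first band gives digit 5 of the significand, and 5 is green.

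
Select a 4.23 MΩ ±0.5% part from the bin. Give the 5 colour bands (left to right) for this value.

yellow, red, orange, yellow, green

4230000 Ω = 423 × 10^4.
4 → yellow
2 → red
3 → orange
Multiplier 10^4 → yellow.
±0.5% tolerance → green.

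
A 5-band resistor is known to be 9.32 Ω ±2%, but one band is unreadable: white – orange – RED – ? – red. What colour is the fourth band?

9.32 Ω = 932 × 10^-2.
The fourth band is the multiplier, 10^-2, which is silver.

silver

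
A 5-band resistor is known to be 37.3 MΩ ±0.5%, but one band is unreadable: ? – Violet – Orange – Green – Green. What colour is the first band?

37300000 Ω = 373 × 10^5.
The first band gives digit 3 of the significand, and 3 is orange.

orange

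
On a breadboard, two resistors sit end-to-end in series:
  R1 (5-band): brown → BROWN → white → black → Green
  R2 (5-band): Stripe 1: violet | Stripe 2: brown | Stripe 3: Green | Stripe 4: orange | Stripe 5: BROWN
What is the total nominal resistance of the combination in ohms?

715119 Ω

R1: brown, brown, white → 119; black ×1 → 119 Ω.
R2: violet, brown, green → 715; orange ×10^3 → 715000 Ω.
Series: 119 + 715000 = 715119 Ω.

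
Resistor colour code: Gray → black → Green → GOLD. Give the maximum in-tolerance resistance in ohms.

Grey → 8 (first significant figure)
Black → 0 (second significant figure)
Green → ×10^5 multiplier
Gold → ±5% tolerance
80 × 100000 = 8000000 Ω
Maximum = 8000000 × (1 + 5/100) = 8400000 Ω.

8400000 Ω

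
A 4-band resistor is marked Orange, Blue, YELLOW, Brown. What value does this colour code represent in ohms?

360000 Ω

Orange → 3 (first significant figure)
Blue → 6 (second significant figure)
Yellow → ×10^4 multiplier
36 × 10000 = 360000 Ω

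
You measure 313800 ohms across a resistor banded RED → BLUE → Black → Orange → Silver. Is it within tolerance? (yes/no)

no

Red → 2 (first significant figure)
Blue → 6 (second significant figure)
Black → 0 (third significant figure)
Orange → ×10^3 multiplier
Silver → ±10% tolerance
260 × 1000 = 260000 Ω
Allowed range: 234000 Ω to 286000 Ω.
313800 ohms lies outside that range.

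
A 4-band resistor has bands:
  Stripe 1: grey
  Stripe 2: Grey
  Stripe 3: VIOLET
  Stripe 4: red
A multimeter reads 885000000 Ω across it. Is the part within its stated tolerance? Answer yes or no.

Grey → 8 (first significant figure)
Grey → 8 (second significant figure)
Violet → ×10^7 multiplier
Red → ±2% tolerance
88 × 10000000 = 880000000 Ω
Allowed range: 862400000 Ω to 897600000 Ω.
885000000 Ω lies inside that range.

yes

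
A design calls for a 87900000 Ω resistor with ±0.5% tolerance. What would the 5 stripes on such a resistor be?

grey, violet, white, green, green

87900000 Ω = 879 × 10^5.
8 → grey
7 → violet
9 → white
Multiplier 10^5 → green.
±0.5% tolerance → green.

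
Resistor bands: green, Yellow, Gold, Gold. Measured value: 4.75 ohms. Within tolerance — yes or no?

no

Green → 5 (first significant figure)
Yellow → 4 (second significant figure)
Gold → ×0.1 multiplier
Gold → ±5% tolerance
54 × 0.1 = 5.4 Ω
Allowed range: 5.13 Ω to 5.67 Ω.
4.75 ohms lies outside that range.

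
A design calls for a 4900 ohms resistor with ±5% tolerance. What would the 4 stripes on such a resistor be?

yellow, white, red, gold

4900 Ω = 49 × 10^2.
4 → yellow
9 → white
Multiplier 10^2 → red.
±5% tolerance → gold.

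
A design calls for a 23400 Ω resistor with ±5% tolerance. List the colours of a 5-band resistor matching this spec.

23400 Ω = 234 × 10^2.
2 → red
3 → orange
4 → yellow
Multiplier 10^2 → red.
±5% tolerance → gold.

red, orange, yellow, red, gold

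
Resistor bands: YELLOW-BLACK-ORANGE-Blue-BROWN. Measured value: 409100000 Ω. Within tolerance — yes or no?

Yellow → 4 (first significant figure)
Black → 0 (second significant figure)
Orange → 3 (third significant figure)
Blue → ×10^6 multiplier
Brown → ±1% tolerance
403 × 1000000 = 403000000 Ω
Allowed range: 398970000 Ω to 407030000 Ω.
409100000 Ω lies outside that range.

no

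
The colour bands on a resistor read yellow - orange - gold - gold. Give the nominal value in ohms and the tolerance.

4.3 Ω ±5%

Yellow → 4 (first significant figure)
Orange → 3 (second significant figure)
Gold → ×0.1 multiplier
Gold → ±5% tolerance
43 × 0.1 = 4.3 Ω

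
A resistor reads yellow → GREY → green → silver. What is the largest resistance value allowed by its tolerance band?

Yellow → 4 (first significant figure)
Grey → 8 (second significant figure)
Green → ×10^5 multiplier
Silver → ±10% tolerance
48 × 100000 = 4800000 Ω
Largest = 4800000 × (1 + 10/100) = 5280000 Ω.

5280000 Ω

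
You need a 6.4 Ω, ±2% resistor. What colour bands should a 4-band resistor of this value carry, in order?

6.4 Ω = 64 × 10^-1.
6 → blue
4 → yellow
Multiplier 10^-1 → gold.
±2% tolerance → red.

blue, yellow, gold, red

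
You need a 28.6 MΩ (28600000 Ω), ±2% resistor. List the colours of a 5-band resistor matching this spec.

28600000 Ω = 286 × 10^5.
2 → red
8 → grey
6 → blue
Multiplier 10^5 → green.
±2% tolerance → red.

red, grey, blue, green, red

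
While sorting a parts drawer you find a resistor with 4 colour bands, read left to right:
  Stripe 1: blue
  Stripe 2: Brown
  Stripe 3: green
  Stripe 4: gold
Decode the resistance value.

6100000 Ω

Blue → 6 (first significant figure)
Brown → 1 (second significant figure)
Green → ×10^5 multiplier
61 × 100000 = 6100000 Ω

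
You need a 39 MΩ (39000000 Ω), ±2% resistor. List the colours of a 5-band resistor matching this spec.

39000000 Ω = 390 × 10^5.
3 → orange
9 → white
0 → black
Multiplier 10^5 → green.
±2% tolerance → red.

orange, white, black, green, red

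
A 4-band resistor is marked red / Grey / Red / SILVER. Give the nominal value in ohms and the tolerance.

Red → 2 (first significant figure)
Grey → 8 (second significant figure)
Red → ×10^2 multiplier
Silver → ±10% tolerance
28 × 100 = 2800 Ω

2800 Ω ±10%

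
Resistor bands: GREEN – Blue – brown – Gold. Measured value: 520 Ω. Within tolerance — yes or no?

Green → 5 (first significant figure)
Blue → 6 (second significant figure)
Brown → ×10 multiplier
Gold → ±5% tolerance
56 × 10 = 560 Ω
Allowed range: 532 Ω to 588 Ω.
520 Ω lies outside that range.

no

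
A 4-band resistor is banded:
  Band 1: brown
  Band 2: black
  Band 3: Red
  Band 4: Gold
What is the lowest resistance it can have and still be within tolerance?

950 Ω

Brown → 1 (first significant figure)
Black → 0 (second significant figure)
Red → ×10^2 multiplier
Gold → ±5% tolerance
10 × 100 = 1000 Ω
Lowest = 1000 × (1 − 5/100) = 950 Ω.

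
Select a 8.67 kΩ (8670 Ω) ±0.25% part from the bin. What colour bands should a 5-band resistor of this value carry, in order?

8670 Ω = 867 × 10^1.
8 → grey
6 → blue
7 → violet
Multiplier 10^1 → brown.
±0.25% tolerance → blue.

grey, blue, violet, brown, blue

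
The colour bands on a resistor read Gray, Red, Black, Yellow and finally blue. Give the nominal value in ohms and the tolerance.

8200000 Ω ±0.25%

Grey → 8 (first significant figure)
Red → 2 (second significant figure)
Black → 0 (third significant figure)
Yellow → ×10^4 multiplier
Blue → ±0.25% tolerance
820 × 10000 = 8200000 Ω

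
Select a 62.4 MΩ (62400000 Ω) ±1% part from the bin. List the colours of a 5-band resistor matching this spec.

62400000 Ω = 624 × 10^5.
6 → blue
2 → red
4 → yellow
Multiplier 10^5 → green.
±1% tolerance → brown.

blue, red, yellow, green, brown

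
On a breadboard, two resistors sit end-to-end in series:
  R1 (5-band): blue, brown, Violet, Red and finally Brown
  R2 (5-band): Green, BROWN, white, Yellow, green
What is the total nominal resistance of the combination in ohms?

5251700 Ω

R1: blue, brown, violet → 617; red ×10^2 → 61700 Ω.
R2: green, brown, white → 519; yellow ×10^4 → 5190000 Ω.
Series: 61700 + 5190000 = 5251700 Ω.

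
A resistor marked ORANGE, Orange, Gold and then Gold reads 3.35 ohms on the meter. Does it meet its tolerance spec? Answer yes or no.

Orange → 3 (first significant figure)
Orange → 3 (second significant figure)
Gold → ×0.1 multiplier
Gold → ±5% tolerance
33 × 0.1 = 3.3 Ω
Allowed range: 3.135 Ω to 3.465 Ω.
3.35 ohms lies inside that range.

yes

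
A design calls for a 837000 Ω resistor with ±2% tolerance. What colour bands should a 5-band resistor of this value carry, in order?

837000 Ω = 837 × 10^3.
8 → grey
3 → orange
7 → violet
Multiplier 10^3 → orange.
±2% tolerance → red.

grey, orange, violet, orange, red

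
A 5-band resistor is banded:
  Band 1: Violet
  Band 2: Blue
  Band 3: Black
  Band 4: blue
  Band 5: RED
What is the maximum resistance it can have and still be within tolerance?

775200000 Ω

Violet → 7 (first significant figure)
Blue → 6 (second significant figure)
Black → 0 (third significant figure)
Blue → ×10^6 multiplier
Red → ±2% tolerance
760 × 1000000 = 760000000 Ω
Maximum = 760000000 × (1 + 2/100) = 775200000 Ω.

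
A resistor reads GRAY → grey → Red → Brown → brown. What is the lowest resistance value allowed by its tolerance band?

8731.8 Ω

Grey → 8 (first significant figure)
Grey → 8 (second significant figure)
Red → 2 (third significant figure)
Brown → ×10 multiplier
Brown → ±1% tolerance
882 × 10 = 8820 Ω
Lowest = 8820 × (1 − 1/100) = 8731.8 Ω.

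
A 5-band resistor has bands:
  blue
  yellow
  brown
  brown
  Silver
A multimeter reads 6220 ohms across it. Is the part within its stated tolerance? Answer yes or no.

Blue → 6 (first significant figure)
Yellow → 4 (second significant figure)
Brown → 1 (third significant figure)
Brown → ×10 multiplier
Silver → ±10% tolerance
641 × 10 = 6410 Ω
Allowed range: 5769 Ω to 7051 Ω.
6220 ohms lies inside that range.

yes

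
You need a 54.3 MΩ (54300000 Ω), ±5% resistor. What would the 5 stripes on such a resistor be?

green, yellow, orange, green, gold

54300000 Ω = 543 × 10^5.
5 → green
4 → yellow
3 → orange
Multiplier 10^5 → green.
±5% tolerance → gold.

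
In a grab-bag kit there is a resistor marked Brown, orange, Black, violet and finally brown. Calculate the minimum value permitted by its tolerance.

1287000000 Ω

Brown → 1 (first significant figure)
Orange → 3 (second significant figure)
Black → 0 (third significant figure)
Violet → ×10^7 multiplier
Brown → ±1% tolerance
130 × 10000000 = 1300000000 Ω
Minimum = 1300000000 × (1 − 1/100) = 1287000000 Ω.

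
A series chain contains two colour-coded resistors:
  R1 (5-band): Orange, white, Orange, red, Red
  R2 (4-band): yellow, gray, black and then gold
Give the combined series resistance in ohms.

39348 Ω

R1: orange, white, orange → 393; red ×10^2 → 39300 Ω.
R2: yellow, grey → 48; black ×1 → 48 Ω.
Series: 39300 + 48 = 39348 Ω.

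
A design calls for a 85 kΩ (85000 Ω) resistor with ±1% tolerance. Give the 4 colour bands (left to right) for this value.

85000 Ω = 85 × 10^3.
8 → grey
5 → green
Multiplier 10^3 → orange.
±1% tolerance → brown.

grey, green, orange, brown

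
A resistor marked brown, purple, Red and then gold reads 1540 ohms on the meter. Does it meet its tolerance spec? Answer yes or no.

Brown → 1 (first significant figure)
Violet → 7 (second significant figure)
Red → ×10^2 multiplier
Gold → ±5% tolerance
17 × 100 = 1700 Ω
Allowed range: 1615 Ω to 1785 Ω.
1540 ohms lies outside that range.

no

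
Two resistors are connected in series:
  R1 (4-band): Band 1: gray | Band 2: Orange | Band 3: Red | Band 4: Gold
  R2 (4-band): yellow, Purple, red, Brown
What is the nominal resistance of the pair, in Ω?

13000 Ω

R1: grey, orange → 83; red ×10^2 → 8300 Ω.
R2: yellow, violet → 47; red ×10^2 → 4700 Ω.
Series: 8300 + 4700 = 13000 Ω.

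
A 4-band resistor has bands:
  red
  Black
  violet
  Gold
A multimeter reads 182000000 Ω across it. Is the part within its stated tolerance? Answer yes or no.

Red → 2 (first significant figure)
Black → 0 (second significant figure)
Violet → ×10^7 multiplier
Gold → ±5% tolerance
20 × 10000000 = 200000000 Ω
Allowed range: 190000000 Ω to 210000000 Ω.
182000000 Ω lies outside that range.

no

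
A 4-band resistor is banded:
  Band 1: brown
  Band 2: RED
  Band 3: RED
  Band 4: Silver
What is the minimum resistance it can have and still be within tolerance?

Brown → 1 (first significant figure)
Red → 2 (second significant figure)
Red → ×10^2 multiplier
Silver → ±10% tolerance
12 × 100 = 1200 Ω
Minimum = 1200 × (1 − 10/100) = 1080 Ω.

1080 Ω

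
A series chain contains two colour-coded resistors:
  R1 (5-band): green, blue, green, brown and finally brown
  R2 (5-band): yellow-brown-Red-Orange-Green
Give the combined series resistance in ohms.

417650 Ω

R1: green, blue, green → 565; brown ×10 → 5650 Ω.
R2: yellow, brown, red → 412; orange ×10^3 → 412000 Ω.
Series: 5650 + 412000 = 417650 Ω.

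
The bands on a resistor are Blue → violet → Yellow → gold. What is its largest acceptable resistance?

703500 Ω

Blue → 6 (first significant figure)
Violet → 7 (second significant figure)
Yellow → ×10^4 multiplier
Gold → ±5% tolerance
67 × 10000 = 670000 Ω
Largest = 670000 × (1 + 5/100) = 703500 Ω.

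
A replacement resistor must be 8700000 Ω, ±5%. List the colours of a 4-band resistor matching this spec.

8700000 Ω = 87 × 10^5.
8 → grey
7 → violet
Multiplier 10^5 → green.
±5% tolerance → gold.

grey, violet, green, gold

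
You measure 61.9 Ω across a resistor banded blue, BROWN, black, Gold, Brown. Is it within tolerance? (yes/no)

no

Blue → 6 (first significant figure)
Brown → 1 (second significant figure)
Black → 0 (third significant figure)
Gold → ×0.1 multiplier
Brown → ±1% tolerance
610 × 0.1 = 61 Ω
Allowed range: 60.39 Ω to 61.61 Ω.
61.9 Ω lies outside that range.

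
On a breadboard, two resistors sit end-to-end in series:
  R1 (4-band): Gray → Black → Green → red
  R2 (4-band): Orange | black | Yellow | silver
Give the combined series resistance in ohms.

R1: grey, black → 80; green ×10^5 → 8000000 Ω.
R2: orange, black → 30; yellow ×10^4 → 300000 Ω.
Series: 8000000 + 300000 = 8300000 Ω.

8300000 Ω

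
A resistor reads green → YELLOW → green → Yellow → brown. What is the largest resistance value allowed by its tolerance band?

Green → 5 (first significant figure)
Yellow → 4 (second significant figure)
Green → 5 (third significant figure)
Yellow → ×10^4 multiplier
Brown → ±1% tolerance
545 × 10000 = 5450000 Ω
Largest = 5450000 × (1 + 1/100) = 5504500 Ω.

5504500 Ω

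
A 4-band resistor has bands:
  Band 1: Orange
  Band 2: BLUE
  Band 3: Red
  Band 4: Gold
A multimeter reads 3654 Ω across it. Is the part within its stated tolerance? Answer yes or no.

yes

Orange → 3 (first significant figure)
Blue → 6 (second significant figure)
Red → ×10^2 multiplier
Gold → ±5% tolerance
36 × 100 = 3600 Ω
Allowed range: 3420 Ω to 3780 Ω.
3654 Ω lies inside that range.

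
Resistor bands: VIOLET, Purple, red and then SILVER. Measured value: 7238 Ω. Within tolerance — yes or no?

Violet → 7 (first significant figure)
Violet → 7 (second significant figure)
Red → ×10^2 multiplier
Silver → ±10% tolerance
77 × 100 = 7700 Ω
Allowed range: 6930 Ω to 8470 Ω.
7238 Ω lies inside that range.

yes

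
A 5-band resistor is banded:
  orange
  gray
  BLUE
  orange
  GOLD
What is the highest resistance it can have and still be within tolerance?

Orange → 3 (first significant figure)
Grey → 8 (second significant figure)
Blue → 6 (third significant figure)
Orange → ×10^3 multiplier
Gold → ±5% tolerance
386 × 1000 = 386000 Ω
Highest = 386000 × (1 + 5/100) = 405300 Ω.

405300 Ω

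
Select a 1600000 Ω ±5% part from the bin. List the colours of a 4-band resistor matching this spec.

1600000 Ω = 16 × 10^5.
1 → brown
6 → blue
Multiplier 10^5 → green.
±5% tolerance → gold.

brown, blue, green, gold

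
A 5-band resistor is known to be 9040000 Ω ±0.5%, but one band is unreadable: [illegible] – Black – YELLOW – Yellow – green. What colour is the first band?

9040000 Ω = 904 × 10^4.
The first band gives digit 9 of the significand, and 9 is white.

white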